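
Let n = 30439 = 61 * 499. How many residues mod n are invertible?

29880

φ(61) = 61 − 1 = 60.
φ(499) = 499 − 1 = 498.
φ(30439) = 60 × 498 = 29880.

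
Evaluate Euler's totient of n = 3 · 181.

φ(3) = 3 − 1 = 2.
φ(181) = 181 − 1 = 180.
Multiply: 2 · 180 = 360.

360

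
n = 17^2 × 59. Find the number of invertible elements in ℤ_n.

15776

φ(17^2) = 17^2 − 17^1 = 289 − 17 = 272.
φ(59) = 59 − 1 = 58.
φ(17051) = 272 × 58 = 15776.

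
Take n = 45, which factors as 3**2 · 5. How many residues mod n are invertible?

24

φ(3^2) = 3^1·(3−1) = 3·2 = 6.
φ(5) = 5 − 1 = 4.
φ(45) = 6 × 4 = 24.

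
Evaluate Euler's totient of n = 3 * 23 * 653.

φ(45057) = 45057 · (1 − 1/3) · (1 − 1/23) · (1 − 1/653)
       = 45057 · 28688/45057 = 28688.

28688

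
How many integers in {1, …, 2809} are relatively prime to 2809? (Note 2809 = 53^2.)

2756

φ(53^2) = 53^1·(53−1) = 53·52 = 2756.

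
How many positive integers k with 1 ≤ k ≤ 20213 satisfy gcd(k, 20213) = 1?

20213 = 17 × 29 × 41.
φ(17) = 17 − 1 = 16.
φ(29) = 29 − 1 = 28.
φ(41) = 41 − 1 = 40.
Multiply: 16 · 28 · 40 = 17920.

17920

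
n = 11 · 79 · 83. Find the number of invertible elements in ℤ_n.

63960

φ(72127) = 72127 · (1 − 1/11) · (1 − 1/79) · (1 − 1/83)
       = 72127 · 63960/72127 = 63960.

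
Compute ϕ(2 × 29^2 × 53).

42224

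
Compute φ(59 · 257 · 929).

φ(59) = 59 − 1 = 58.
φ(257) = 257 − 1 = 256.
φ(929) = 929 − 1 = 928.
φ(14086427) = 58 × 256 × 928 = 13778944.

13778944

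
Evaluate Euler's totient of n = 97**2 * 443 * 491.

2016792960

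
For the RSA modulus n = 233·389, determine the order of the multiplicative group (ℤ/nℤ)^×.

90016

φ(n) = (p − 1)(q − 1) = (233−1)(389−1) = 232·388 = 90016.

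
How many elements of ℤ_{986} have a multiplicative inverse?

First factor: 986 = 2 × 17 × 29.
φ(2) = 2 − 1 = 1.
φ(17) = 17 − 1 = 16.
φ(29) = 29 − 1 = 28.
Multiply: 1 · 16 · 28 = 448.

448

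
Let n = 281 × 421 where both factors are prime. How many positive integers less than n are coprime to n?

φ(pq) = (p−1)(q−1) = 280 · 420 = 117600.

117600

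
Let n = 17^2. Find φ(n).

272

φ(289) = 289 · (1 − 1/17)
       = 289 · 16/17 = 272.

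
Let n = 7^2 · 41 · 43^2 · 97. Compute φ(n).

291271680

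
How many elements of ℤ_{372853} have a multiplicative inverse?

310464

First factor: 372853 = 13 · 23 · 29 · 43.
φ(372853) = 372853 · (1 − 1/13) · (1 − 1/23) · (1 − 1/29) · (1 − 1/43)
       = 372853 · 310464/372853 = 310464.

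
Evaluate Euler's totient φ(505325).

358400

505325 = 5^2 × 17 × 29 × 41.
φ(505325) = 505325 · (1 − 1/5) · (1 − 1/17) · (1 − 1/29) · (1 − 1/41)
       = 505325 · 71680/101065 = 358400.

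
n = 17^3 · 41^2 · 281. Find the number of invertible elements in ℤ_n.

2123340800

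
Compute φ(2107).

1764

2107 = 7^2 · 43.
φ(7^2) = 7^1·(7−1) = 7·6 = 42.
φ(43) = 43 − 1 = 42.
Since φ is multiplicative, φ(2107) = 42 · 42 = 1764.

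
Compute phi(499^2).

248502

φ(249001) = 249001 · (1 − 1/499)
       = 249001 · 498/499 = 248502.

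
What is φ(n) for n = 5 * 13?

φ(65) = 65 · (1 − 1/5) · (1 − 1/13)
       = 65 · 48/65 = 48.

48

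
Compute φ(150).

Prime factorization: 150 = 2 * 3 * 5**2.
φ(2) = 2 − 1 = 1.
φ(3) = 3 − 1 = 2.
φ(5^2) = 5^2 − 5^1 = 25 − 5 = 20.
Since φ is multiplicative, φ(150) = 1 · 2 · 20 = 40.

40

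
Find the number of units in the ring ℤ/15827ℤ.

First factor: 15827 = 7^2 * 17 * 19.
φ(7^2) = 7^2 − 7^1 = 49 − 7 = 42.
φ(17) = 17 − 1 = 16.
φ(19) = 19 − 1 = 18.
Multiply: 42 · 16 · 18 = 12096.

12096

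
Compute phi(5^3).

100

φ(125) = 125 · (1 − 1/5)
       = 125 · 4/5 = 100.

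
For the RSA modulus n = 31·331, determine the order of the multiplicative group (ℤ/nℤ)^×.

9900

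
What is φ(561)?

Prime factorization: 561 = 3 · 11 · 17.
φ(3) = 3 − 1 = 2.
φ(11) = 11 − 1 = 10.
φ(17) = 17 − 1 = 16.
Since φ is multiplicative, φ(561) = 2 · 10 · 16 = 320.

320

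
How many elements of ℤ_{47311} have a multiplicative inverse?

Prime factorization: 47311 = 11^2 · 17 · 23.
φ(47311) = 47311 · (1 − 1/11) · (1 − 1/17) · (1 − 1/23)
       = 47311 · 3520/4301 = 38720.

38720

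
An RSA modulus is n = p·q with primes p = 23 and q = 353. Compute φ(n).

For distinct primes, φ(pq) = (p−1)(q−1) = 22 × 352 = 7744.

7744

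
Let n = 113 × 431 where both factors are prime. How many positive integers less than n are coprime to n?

φ(48703) = 48703 · (1 − 1/113) · (1 − 1/431)
       = 48703 · 48160/48703 = 48160.

48160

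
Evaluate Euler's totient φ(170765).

Factor 170765: 170765 = 5 · 7**2 · 17 · 41.
φ(5) = 5 − 1 = 4.
φ(7^2) = 7^1·(7−1) = 7·6 = 42.
φ(17) = 17 − 1 = 16.
φ(41) = 41 − 1 = 40.
Multiply: 4 · 42 · 16 · 40 = 107520.

107520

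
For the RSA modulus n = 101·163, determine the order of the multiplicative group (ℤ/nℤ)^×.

16200

φ(n) = (p − 1)(q − 1) = (101−1)(163−1) = 100·162 = 16200.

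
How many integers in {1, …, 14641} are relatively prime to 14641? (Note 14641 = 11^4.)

13310

φ(14641) = 14641 · (1 − 1/11)
       = 14641 · 10/11 = 13310.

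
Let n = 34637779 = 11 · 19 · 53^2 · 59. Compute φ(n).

28772640

φ(11) = 11 − 1 = 10.
φ(19) = 19 − 1 = 18.
φ(53^2) = 53^1·(53−1) = 53·52 = 2756.
φ(59) = 59 − 1 = 58.
Multiply: 10 · 18 · 2756 · 58 = 28772640.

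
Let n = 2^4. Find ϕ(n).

8

φ(2^4) = 2^3·(2−1) = 8·1 = 8.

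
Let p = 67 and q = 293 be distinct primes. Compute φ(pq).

19272

φ(pq) = (p−1)(q−1) = 66 · 292 = 19272.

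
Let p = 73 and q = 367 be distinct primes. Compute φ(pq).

φ(26791) = 26791 · (1 − 1/73) · (1 − 1/367)
       = 26791 · 26352/26791 = 26352.

26352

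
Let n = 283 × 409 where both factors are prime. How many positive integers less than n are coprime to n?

115056

φ(283) = 283 − 1 = 282.
φ(409) = 409 − 1 = 408.
Multiply: 282 · 408 = 115056.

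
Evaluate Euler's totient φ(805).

528

First factor: 805 = 5 · 7 · 23.
φ(805) = 805 · (1 − 1/5) · (1 − 1/7) · (1 − 1/23)
       = 805 · 528/805 = 528.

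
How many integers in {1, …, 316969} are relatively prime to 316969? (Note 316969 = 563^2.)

316406

φ(316969) = 316969 · (1 − 1/563)
       = 316969 · 562/563 = 316406.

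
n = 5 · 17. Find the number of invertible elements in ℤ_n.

64

φ(85) = 85 · (1 − 1/5) · (1 − 1/17)
       = 85 · 64/85 = 64.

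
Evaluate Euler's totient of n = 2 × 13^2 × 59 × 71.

φ(2) = 2 − 1 = 1.
φ(13^2) = 13^2 − 13^1 = 169 − 13 = 156.
φ(59) = 59 − 1 = 58.
φ(71) = 71 − 1 = 70.
Since φ is multiplicative, φ(1415882) = 1 · 156 · 58 · 70 = 633360.

633360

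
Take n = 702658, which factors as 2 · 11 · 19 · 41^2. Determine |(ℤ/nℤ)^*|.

295200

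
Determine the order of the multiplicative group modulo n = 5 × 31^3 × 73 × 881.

7306675200

φ(5) = 5 − 1 = 4.
φ(31^3) = 31^2·(31−1) = 961·30 = 28830.
φ(73) = 73 − 1 = 72.
φ(881) = 881 − 1 = 880.
φ(9579742915) = 4 × 28830 × 72 × 880 = 7306675200.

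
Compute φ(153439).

Prime factorization: 153439 = 11 · 13 · 29 · 37.
φ(153439) = 153439 · (1 − 1/11) · (1 − 1/13) · (1 − 1/29) · (1 − 1/37)
       = 153439 · 120960/153439 = 120960.

120960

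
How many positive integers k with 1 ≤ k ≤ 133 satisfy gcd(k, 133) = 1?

First factor: 133 = 7 × 19.
φ(7) = 7 − 1 = 6.
φ(19) = 19 − 1 = 18.
φ(133) = 6 × 18 = 108.

108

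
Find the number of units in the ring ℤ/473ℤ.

Factor 473: 473 = 11 · 43.
φ(473) = 473 · (1 − 1/11) · (1 − 1/43)
       = 473 · 420/473 = 420.

420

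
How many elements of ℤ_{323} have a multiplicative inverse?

288

323 = 17 × 19.
φ(17) = 17 − 1 = 16.
φ(19) = 19 − 1 = 18.
Since φ is multiplicative, φ(323) = 16 · 18 = 288.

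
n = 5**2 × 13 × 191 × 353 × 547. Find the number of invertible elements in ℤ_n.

φ(5^2) = 5^1·(5−1) = 5·4 = 20.
φ(13) = 13 − 1 = 12.
φ(191) = 191 − 1 = 190.
φ(353) = 353 − 1 = 352.
φ(547) = 547 − 1 = 546.
Multiply: 20 · 12 · 190 · 352 · 546 = 8763955200.

8763955200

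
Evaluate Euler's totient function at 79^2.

φ(6241) = 6241 · (1 − 1/79)
       = 6241 · 78/79 = 6162.

6162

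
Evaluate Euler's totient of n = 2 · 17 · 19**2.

5472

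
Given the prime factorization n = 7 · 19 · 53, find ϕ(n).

φ(7) = 7 − 1 = 6.
φ(19) = 19 − 1 = 18.
φ(53) = 53 − 1 = 52.
φ(7049) = 6 × 18 × 52 = 5616.

5616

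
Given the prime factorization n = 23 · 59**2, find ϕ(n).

75284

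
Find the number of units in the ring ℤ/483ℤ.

264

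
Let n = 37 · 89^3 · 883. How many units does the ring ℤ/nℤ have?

φ(23032042199) = 23032042199 · (1 − 1/37) · (1 − 1/89) · (1 − 1/883)
       = 23032042199 · 2794176/2907719 = 22132668096.

22132668096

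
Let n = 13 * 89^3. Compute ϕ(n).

φ(9164597) = 9164597 · (1 − 1/13) · (1 − 1/89)
       = 9164597 · 1056/1157 = 8364576.

8364576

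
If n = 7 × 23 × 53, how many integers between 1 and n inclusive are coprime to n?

φ(7) = 7 − 1 = 6.
φ(23) = 23 − 1 = 22.
φ(53) = 53 − 1 = 52.
Since φ is multiplicative, φ(8533) = 6 · 22 · 52 = 6864.

6864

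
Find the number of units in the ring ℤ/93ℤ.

First factor: 93 = 3 · 31.
φ(3) = 3 − 1 = 2.
φ(31) = 31 − 1 = 30.
Since φ is multiplicative, φ(93) = 2 · 30 = 60.

60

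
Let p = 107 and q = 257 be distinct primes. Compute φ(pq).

27136

φ(107) = 107 − 1 = 106.
φ(257) = 257 − 1 = 256.
Multiply: 106 · 256 = 27136.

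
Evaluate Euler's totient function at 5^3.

100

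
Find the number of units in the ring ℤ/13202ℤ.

Prime factorization: 13202 = 2 · 7 · 23 · 41.
φ(13202) = 13202 · (1 − 1/2) · (1 − 1/7) · (1 − 1/23) · (1 − 1/41)
       = 13202 · 5280/13202 = 5280.

5280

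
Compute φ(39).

24

Factor 39: 39 = 3 * 13.
φ(39) = 39 · (1 − 1/3) · (1 − 1/13)
       = 39 · 24/39 = 24.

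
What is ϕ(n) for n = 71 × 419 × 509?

φ(15142241) = 15142241 · (1 − 1/71) · (1 − 1/419) · (1 − 1/509)
       = 15142241 · 14864080/15142241 = 14864080.

14864080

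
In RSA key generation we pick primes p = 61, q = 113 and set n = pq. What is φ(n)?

For distinct primes, φ(pq) = (p−1)(q−1) = 60 × 112 = 6720.

6720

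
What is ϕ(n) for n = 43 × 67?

φ(43) = 43 − 1 = 42.
φ(67) = 67 − 1 = 66.
Multiply: 42 · 66 = 2772.

2772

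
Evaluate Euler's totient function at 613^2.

φ(613^2) = 613^1·(613−1) = 613·612 = 375156.

375156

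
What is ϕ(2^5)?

16

φ(2^5) = 2^5 − 2^4 = 32 − 16 = 16.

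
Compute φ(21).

12

Prime factorization: 21 = 3 · 7.
φ(21) = 21 · (1 − 1/3) · (1 − 1/7)
       = 21 · 12/21 = 12.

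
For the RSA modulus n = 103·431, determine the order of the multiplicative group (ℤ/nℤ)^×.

43860

φ(pq) = (p−1)(q−1) = 102 · 430 = 43860.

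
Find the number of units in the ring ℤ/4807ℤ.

3960

Factor 4807: 4807 = 11 * 19 * 23.
φ(4807) = 4807 · (1 − 1/11) · (1 − 1/19) · (1 − 1/23)
       = 4807 · 3960/4807 = 3960.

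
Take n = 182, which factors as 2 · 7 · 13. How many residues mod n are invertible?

72

φ(182) = 182 · (1 − 1/2) · (1 − 1/7) · (1 − 1/13)
       = 182 · 72/182 = 72.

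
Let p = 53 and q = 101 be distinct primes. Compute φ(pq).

5200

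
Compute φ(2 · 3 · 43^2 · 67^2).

φ(49800966) = 49800966 · (1 − 1/2) · (1 − 1/3) · (1 − 1/43) · (1 − 1/67)
       = 49800966 · 5544/17286 = 15972264.

15972264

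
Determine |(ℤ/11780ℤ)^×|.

4320

Prime factorization: 11780 = 2**2 × 5 × 19 × 31.
φ(2^2) = 2^2 − 2^1 = 4 − 2 = 2.
φ(5) = 5 − 1 = 4.
φ(19) = 19 − 1 = 18.
φ(31) = 31 − 1 = 30.
Multiply: 2 · 4 · 18 · 30 = 4320.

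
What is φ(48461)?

38808

48461 = 7**2 · 23 · 43.
φ(7^2) = 7^2 − 7^1 = 49 − 7 = 42.
φ(23) = 23 − 1 = 22.
φ(43) = 43 − 1 = 42.
Multiply: 42 · 22 · 42 = 38808.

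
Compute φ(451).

First factor: 451 = 11 * 41.
φ(11) = 11 − 1 = 10.
φ(41) = 41 − 1 = 40.
Since φ is multiplicative, φ(451) = 10 · 40 = 400.

400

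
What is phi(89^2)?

7832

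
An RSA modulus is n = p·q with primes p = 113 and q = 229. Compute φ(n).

25536

φ(25877) = 25877 · (1 − 1/113) · (1 − 1/229)
       = 25877 · 25536/25877 = 25536.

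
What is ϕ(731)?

672

Prime factorization: 731 = 17 × 43.
φ(731) = 731 · (1 − 1/17) · (1 − 1/43)
       = 731 · 672/731 = 672.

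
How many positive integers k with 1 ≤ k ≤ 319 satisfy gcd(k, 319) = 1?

First factor: 319 = 11 · 29.
φ(11) = 11 − 1 = 10.
φ(29) = 29 − 1 = 28.
φ(319) = 10 × 28 = 280.

280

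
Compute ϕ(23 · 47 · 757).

φ(818317) = 818317 · (1 − 1/23) · (1 − 1/47) · (1 − 1/757)
       = 818317 · 765072/818317 = 765072.

765072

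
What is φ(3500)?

1200

3500 = 2**2 · 5**3 · 7.
φ(3500) = 3500 · (1 − 1/2) · (1 − 1/5) · (1 − 1/7)
       = 3500 · 24/70 = 1200.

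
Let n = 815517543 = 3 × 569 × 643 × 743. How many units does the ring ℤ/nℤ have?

φ(3) = 3 − 1 = 2.
φ(569) = 569 − 1 = 568.
φ(643) = 643 − 1 = 642.
φ(743) = 743 − 1 = 742.
φ(815517543) = 2 × 568 × 642 × 742 = 541149504.

541149504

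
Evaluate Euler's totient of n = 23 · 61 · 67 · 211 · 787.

14380027200

φ(15609524057) = 15609524057 · (1 − 1/23) · (1 − 1/61) · (1 − 1/67) · (1 − 1/211) · (1 − 1/787)
       = 15609524057 · 14380027200/15609524057 = 14380027200.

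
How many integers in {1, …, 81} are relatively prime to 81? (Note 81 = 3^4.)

φ(81) = 81 · (1 − 1/3)
       = 81 · 2/3 = 54.

54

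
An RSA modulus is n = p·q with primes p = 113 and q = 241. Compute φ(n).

φ(n) = (p − 1)(q − 1) = (113−1)(241−1) = 112·240 = 26880.

26880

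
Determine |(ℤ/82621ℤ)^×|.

First factor: 82621 = 7 × 11 × 29 × 37.
φ(7) = 7 − 1 = 6.
φ(11) = 11 − 1 = 10.
φ(29) = 29 − 1 = 28.
φ(37) = 37 − 1 = 36.
Multiply: 6 · 10 · 28 · 36 = 60480.

60480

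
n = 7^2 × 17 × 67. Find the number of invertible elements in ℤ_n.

φ(7^2) = 7^1·(7−1) = 7·6 = 42.
φ(17) = 17 − 1 = 16.
φ(67) = 67 − 1 = 66.
Multiply: 42 · 16 · 66 = 44352.

44352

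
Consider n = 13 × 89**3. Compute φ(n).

φ(9164597) = 9164597 · (1 − 1/13) · (1 − 1/89)
       = 9164597 · 1056/1157 = 8364576.

8364576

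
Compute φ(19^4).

123462

φ(130321) = 130321 · (1 − 1/19)
       = 130321 · 18/19 = 123462.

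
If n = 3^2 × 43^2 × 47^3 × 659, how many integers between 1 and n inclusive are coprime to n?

φ(3^2) = 3^1·(3−1) = 3·2 = 6.
φ(43^2) = 43^2 − 43^1 = 1849 − 43 = 1806.
φ(47^3) = 47^2·(47−1) = 2209·46 = 101614.
φ(659) = 659 − 1 = 658.
Multiply: 6 · 1806 · 101614 · 658 = 724516762032.

724516762032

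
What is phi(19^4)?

φ(130321) = 130321 · (1 − 1/19)
       = 130321 · 18/19 = 123462.

123462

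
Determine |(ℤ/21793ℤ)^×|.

Factor 21793: 21793 = 19 × 31 × 37.
φ(21793) = 21793 · (1 − 1/19) · (1 − 1/31) · (1 − 1/37)
       = 21793 · 19440/21793 = 19440.

19440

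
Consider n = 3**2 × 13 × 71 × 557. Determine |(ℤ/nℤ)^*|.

2802240

φ(4626999) = 4626999 · (1 − 1/3) · (1 − 1/13) · (1 − 1/71) · (1 − 1/557)
       = 4626999 · 934080/1542333 = 2802240.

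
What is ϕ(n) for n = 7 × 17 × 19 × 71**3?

609759360

φ(809236771) = 809236771 · (1 − 1/7) · (1 − 1/17) · (1 − 1/19) · (1 − 1/71)
       = 809236771 · 120960/160531 = 609759360.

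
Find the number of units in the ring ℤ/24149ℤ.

21600

Prime factorization: 24149 = 19 · 31 · 41.
φ(24149) = 24149 · (1 − 1/19) · (1 − 1/31) · (1 − 1/41)
       = 24149 · 21600/24149 = 21600.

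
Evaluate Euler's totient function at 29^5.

19803868

φ(20511149) = 20511149 · (1 − 1/29)
       = 20511149 · 28/29 = 19803868.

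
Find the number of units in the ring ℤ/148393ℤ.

112896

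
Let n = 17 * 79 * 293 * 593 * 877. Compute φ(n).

188983222272

φ(17) = 17 − 1 = 16.
φ(79) = 79 − 1 = 78.
φ(293) = 293 − 1 = 292.
φ(593) = 593 − 1 = 592.
φ(877) = 877 − 1 = 876.
φ(204643483439) = 16 × 78 × 292 × 592 × 876 = 188983222272.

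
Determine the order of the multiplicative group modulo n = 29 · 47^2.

φ(64061) = 64061 · (1 − 1/29) · (1 − 1/47)
       = 64061 · 1288/1363 = 60536.

60536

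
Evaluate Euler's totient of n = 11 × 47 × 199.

91080

φ(11) = 11 − 1 = 10.
φ(47) = 47 − 1 = 46.
φ(199) = 199 − 1 = 198.
Since φ is multiplicative, φ(102883) = 10 · 46 · 198 = 91080.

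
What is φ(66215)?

First factor: 66215 = 5 * 17 * 19 * 41.
φ(5) = 5 − 1 = 4.
φ(17) = 17 − 1 = 16.
φ(19) = 19 − 1 = 18.
φ(41) = 41 − 1 = 40.
Since φ is multiplicative, φ(66215) = 4 · 16 · 18 · 40 = 46080.

46080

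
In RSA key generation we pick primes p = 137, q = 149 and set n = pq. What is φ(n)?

φ(pq) = (p−1)(q−1) = 136 · 148 = 20128.

20128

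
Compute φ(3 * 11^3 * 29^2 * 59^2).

φ(11689591353) = 11689591353 · (1 − 1/3) · (1 − 1/11) · (1 − 1/29) · (1 − 1/59)
       = 11689591353 · 32480/56463 = 6724366880.

6724366880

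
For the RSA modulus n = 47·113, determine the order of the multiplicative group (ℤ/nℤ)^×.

5152

φ(5311) = 5311 · (1 − 1/47) · (1 − 1/113)
       = 5311 · 5152/5311 = 5152.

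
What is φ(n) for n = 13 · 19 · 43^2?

φ(456703) = 456703 · (1 − 1/13) · (1 − 1/19) · (1 − 1/43)
       = 456703 · 9072/10621 = 390096.

390096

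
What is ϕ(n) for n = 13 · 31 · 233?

83520

φ(93899) = 93899 · (1 − 1/13) · (1 − 1/31) · (1 − 1/233)
       = 93899 · 83520/93899 = 83520.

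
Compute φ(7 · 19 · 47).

4968

φ(7) = 7 − 1 = 6.
φ(19) = 19 − 1 = 18.
φ(47) = 47 − 1 = 46.
Since φ is multiplicative, φ(6251) = 6 · 18 · 46 = 4968.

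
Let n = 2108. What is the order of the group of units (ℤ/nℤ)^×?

Factor 2108: 2108 = 2^2 · 17 · 31.
φ(2108) = 2108 · (1 − 1/2) · (1 − 1/17) · (1 − 1/31)
       = 2108 · 480/1054 = 960.

960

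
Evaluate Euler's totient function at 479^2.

228962

φ(229441) = 229441 · (1 − 1/479)
       = 229441 · 478/479 = 228962.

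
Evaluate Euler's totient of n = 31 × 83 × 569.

1397280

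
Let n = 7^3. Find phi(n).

φ(343) = 343 · (1 − 1/7)
       = 343 · 6/7 = 294.

294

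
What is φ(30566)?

13440

30566 = 2 · 17 · 29 · 31.
φ(30566) = 30566 · (1 − 1/2) · (1 − 1/17) · (1 − 1/29) · (1 − 1/31)
       = 30566 · 13440/30566 = 13440.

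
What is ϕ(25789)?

23040

Factor 25789: 25789 = 17 * 37 * 41.
φ(25789) = 25789 · (1 − 1/17) · (1 − 1/37) · (1 − 1/41)
       = 25789 · 23040/25789 = 23040.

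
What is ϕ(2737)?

First factor: 2737 = 7 * 17 * 23.
φ(2737) = 2737 · (1 − 1/7) · (1 − 1/17) · (1 − 1/23)
       = 2737 · 2112/2737 = 2112.

2112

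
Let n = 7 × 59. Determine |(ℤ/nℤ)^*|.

348

φ(413) = 413 · (1 − 1/7) · (1 − 1/59)
       = 413 · 348/413 = 348.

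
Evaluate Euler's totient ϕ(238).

238 = 2 · 7 · 17.
φ(238) = 238 · (1 − 1/2) · (1 − 1/7) · (1 − 1/17)
       = 238 · 96/238 = 96.

96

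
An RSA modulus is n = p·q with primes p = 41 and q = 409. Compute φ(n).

16320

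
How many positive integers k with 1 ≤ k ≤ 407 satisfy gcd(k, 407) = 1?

Prime factorization: 407 = 11 * 37.
φ(407) = 407 · (1 − 1/11) · (1 − 1/37)
       = 407 · 360/407 = 360.

360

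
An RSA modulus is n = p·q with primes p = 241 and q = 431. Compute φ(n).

φ(103871) = 103871 · (1 − 1/241) · (1 − 1/431)
       = 103871 · 103200/103871 = 103200.

103200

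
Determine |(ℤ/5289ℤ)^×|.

3360

First factor: 5289 = 3 · 41 · 43.
φ(3) = 3 − 1 = 2.
φ(41) = 41 − 1 = 40.
φ(43) = 43 − 1 = 42.
Multiply: 2 · 40 · 42 = 3360.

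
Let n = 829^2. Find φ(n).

φ(687241) = 687241 · (1 − 1/829)
       = 687241 · 828/829 = 686412.

686412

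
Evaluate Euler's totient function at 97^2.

φ(97^2) = 97^1·(97−1) = 97·96 = 9312.

9312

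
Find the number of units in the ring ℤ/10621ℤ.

10621 = 13 * 19 * 43.
φ(10621) = 10621 · (1 − 1/13) · (1 − 1/19) · (1 − 1/43)
       = 10621 · 9072/10621 = 9072.

9072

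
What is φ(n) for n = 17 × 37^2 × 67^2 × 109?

10178099712

φ(11387502173) = 11387502173 · (1 − 1/17) · (1 − 1/37) · (1 − 1/67) · (1 − 1/109)
       = 11387502173 · 4105728/4593587 = 10178099712.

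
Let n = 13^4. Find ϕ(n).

26364

φ(28561) = 28561 · (1 − 1/13)
       = 28561 · 12/13 = 26364.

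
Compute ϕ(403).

403 = 13 × 31.
φ(13) = 13 − 1 = 12.
φ(31) = 31 − 1 = 30.
Multiply: 12 · 30 = 360.

360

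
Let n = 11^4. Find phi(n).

φ(11^4) = 11^3·(11−1) = 1331·10 = 13310.

13310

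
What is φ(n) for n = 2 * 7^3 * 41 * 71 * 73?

59270400

φ(145777058) = 145777058 · (1 − 1/2) · (1 − 1/7) · (1 − 1/41) · (1 − 1/71) · (1 − 1/73)
       = 145777058 · 1209600/2975042 = 59270400.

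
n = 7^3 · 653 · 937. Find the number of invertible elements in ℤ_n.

179419968

φ(209868323) = 209868323 · (1 − 1/7) · (1 − 1/653) · (1 − 1/937)
       = 209868323 · 3661632/4283027 = 179419968.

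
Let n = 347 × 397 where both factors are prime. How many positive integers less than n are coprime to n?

For distinct primes, φ(pq) = (p−1)(q−1) = 346 × 396 = 137016.

137016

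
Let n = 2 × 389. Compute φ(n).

φ(778) = 778 · (1 − 1/2) · (1 − 1/389)
       = 778 · 388/778 = 388.

388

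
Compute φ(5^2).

φ(25) = 25 · (1 − 1/5)
       = 25 · 4/5 = 20.

20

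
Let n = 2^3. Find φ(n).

4

φ(2^3) = 2^2·(2−1) = 4·1 = 4.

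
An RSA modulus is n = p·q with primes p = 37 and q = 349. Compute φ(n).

12528

φ(12913) = 12913 · (1 − 1/37) · (1 − 1/349)
       = 12913 · 12528/12913 = 12528.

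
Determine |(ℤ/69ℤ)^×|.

Prime factorization: 69 = 3 · 23.
φ(69) = 69 · (1 − 1/3) · (1 − 1/23)
       = 69 · 44/69 = 44.

44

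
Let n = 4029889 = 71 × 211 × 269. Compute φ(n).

3939600

φ(4029889) = 4029889 · (1 − 1/71) · (1 − 1/211) · (1 − 1/269)
       = 4029889 · 3939600/4029889 = 3939600.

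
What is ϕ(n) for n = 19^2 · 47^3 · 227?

7853949288

φ(19^2) = 19^1·(19−1) = 19·18 = 342.
φ(47^3) = 47^3 − 47^2 = 103823 − 2209 = 101614.
φ(227) = 227 − 1 = 226.
φ(8507983381) = 342 × 101614 × 226 = 7853949288.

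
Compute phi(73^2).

5256

φ(73^2) = 73^2 − 73^1 = 5329 − 73 = 5256.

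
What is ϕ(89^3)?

697048

φ(704969) = 704969 · (1 − 1/89)
       = 704969 · 88/89 = 697048.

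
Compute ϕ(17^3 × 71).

323680

φ(348823) = 348823 · (1 − 1/17) · (1 − 1/71)
       = 348823 · 1120/1207 = 323680.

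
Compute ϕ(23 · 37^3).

φ(23) = 23 − 1 = 22.
φ(37^3) = 37^2·(37−1) = 1369·36 = 49284.
Since φ is multiplicative, φ(1165019) = 22 · 49284 = 1084248.

1084248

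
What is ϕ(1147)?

1080

1147 = 31 × 37.
φ(1147) = 1147 · (1 − 1/31) · (1 − 1/37)
       = 1147 · 1080/1147 = 1080.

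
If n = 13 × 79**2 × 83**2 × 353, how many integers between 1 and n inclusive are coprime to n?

177148528128

φ(197300608661) = 197300608661 · (1 − 1/13) · (1 − 1/79) · (1 − 1/83) · (1 − 1/353)
       = 197300608661 · 27016704/30090073 = 177148528128.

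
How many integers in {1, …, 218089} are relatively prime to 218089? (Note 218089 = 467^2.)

217622

φ(467^2) = 467^2 − 467^1 = 218089 − 467 = 217622.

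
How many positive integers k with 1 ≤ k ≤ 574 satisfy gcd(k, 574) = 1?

240

First factor: 574 = 2 · 7 · 41.
φ(574) = 574 · (1 − 1/2) · (1 − 1/7) · (1 − 1/41)
       = 574 · 240/574 = 240.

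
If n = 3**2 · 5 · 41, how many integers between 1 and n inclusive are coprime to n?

960

φ(1845) = 1845 · (1 − 1/3) · (1 − 1/5) · (1 − 1/41)
       = 1845 · 320/615 = 960.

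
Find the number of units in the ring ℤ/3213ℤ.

1728

3213 = 3^3 · 7 · 17.
φ(3213) = 3213 · (1 − 1/3) · (1 − 1/7) · (1 − 1/17)
       = 3213 · 192/357 = 1728.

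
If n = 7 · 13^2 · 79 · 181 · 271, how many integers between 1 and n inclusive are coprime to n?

3548188800

φ(7) = 7 − 1 = 6.
φ(13^2) = 13^1·(13−1) = 13·12 = 156.
φ(79) = 79 − 1 = 78.
φ(181) = 181 − 1 = 180.
φ(271) = 271 − 1 = 270.
φ(4584159307) = 6 × 156 × 78 × 180 × 270 = 3548188800.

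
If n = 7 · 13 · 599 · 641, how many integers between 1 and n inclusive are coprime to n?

φ(7) = 7 − 1 = 6.
φ(13) = 13 − 1 = 12.
φ(599) = 599 − 1 = 598.
φ(641) = 641 − 1 = 640.
Multiply: 6 · 12 · 598 · 640 = 27555840.

27555840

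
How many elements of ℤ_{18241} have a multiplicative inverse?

16128

First factor: 18241 = 17 · 29 · 37.
φ(18241) = 18241 · (1 − 1/17) · (1 − 1/29) · (1 − 1/37)
       = 18241 · 16128/18241 = 16128.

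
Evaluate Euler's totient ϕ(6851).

Prime factorization: 6851 = 13 × 17 × 31.
φ(6851) = 6851 · (1 − 1/13) · (1 − 1/17) · (1 − 1/31)
       = 6851 · 5760/6851 = 5760.

5760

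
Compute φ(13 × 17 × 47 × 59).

φ(13) = 13 − 1 = 12.
φ(17) = 17 − 1 = 16.
φ(47) = 47 − 1 = 46.
φ(59) = 59 − 1 = 58.
φ(612833) = 12 × 16 × 46 × 58 = 512256.

512256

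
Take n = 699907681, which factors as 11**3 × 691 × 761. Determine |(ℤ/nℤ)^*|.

φ(699907681) = 699907681 · (1 − 1/11) · (1 − 1/691) · (1 − 1/761)
       = 699907681 · 5244000/5784361 = 634524000.

634524000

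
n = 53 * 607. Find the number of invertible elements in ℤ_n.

31512

φ(53) = 53 − 1 = 52.
φ(607) = 607 − 1 = 606.
Since φ is multiplicative, φ(32171) = 52 · 606 = 31512.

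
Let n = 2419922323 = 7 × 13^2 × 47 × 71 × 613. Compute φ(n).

φ(7) = 7 − 1 = 6.
φ(13^2) = 13^2 − 13^1 = 169 − 13 = 156.
φ(47) = 47 − 1 = 46.
φ(71) = 71 − 1 = 70.
φ(613) = 613 − 1 = 612.
Multiply: 6 · 156 · 46 · 70 · 612 = 1844519040.

1844519040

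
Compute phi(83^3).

564898

φ(571787) = 571787 · (1 − 1/83)
       = 571787 · 82/83 = 564898.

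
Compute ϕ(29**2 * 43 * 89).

φ(3218507) = 3218507 · (1 − 1/29) · (1 − 1/43) · (1 − 1/89)
       = 3218507 · 103488/110983 = 3001152.

3001152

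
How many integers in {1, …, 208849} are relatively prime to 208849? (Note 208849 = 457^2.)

208392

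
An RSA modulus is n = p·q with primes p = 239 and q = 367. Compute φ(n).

φ(n) = (p − 1)(q − 1) = (239−1)(367−1) = 238·366 = 87108.

87108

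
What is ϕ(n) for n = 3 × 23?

44

φ(69) = 69 · (1 − 1/3) · (1 − 1/23)
       = 69 · 44/69 = 44.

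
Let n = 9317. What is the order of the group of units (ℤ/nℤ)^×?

7260

Factor 9317: 9317 = 7 * 11^3.
φ(9317) = 9317 · (1 − 1/7) · (1 − 1/11)
       = 9317 · 60/77 = 7260.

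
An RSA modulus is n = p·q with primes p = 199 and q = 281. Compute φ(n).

φ(55919) = 55919 · (1 − 1/199) · (1 − 1/281)
       = 55919 · 55440/55919 = 55440.

55440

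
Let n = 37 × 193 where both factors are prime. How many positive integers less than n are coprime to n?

6912

φ(7141) = 7141 · (1 − 1/37) · (1 − 1/193)
       = 7141 · 6912/7141 = 6912.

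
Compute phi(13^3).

2028

φ(2197) = 2197 · (1 − 1/13)
       = 2197 · 12/13 = 2028.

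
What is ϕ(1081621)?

950400

Factor 1081621: 1081621 = 23 · 31 · 37 · 41.
φ(1081621) = 1081621 · (1 − 1/23) · (1 − 1/31) · (1 − 1/37) · (1 − 1/41)
       = 1081621 · 950400/1081621 = 950400.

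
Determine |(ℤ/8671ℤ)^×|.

7392

First factor: 8671 = 13 × 23 × 29.
φ(8671) = 8671 · (1 − 1/13) · (1 − 1/23) · (1 − 1/29)
       = 8671 · 7392/8671 = 7392.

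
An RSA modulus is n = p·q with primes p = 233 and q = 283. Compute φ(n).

φ(65939) = 65939 · (1 − 1/233) · (1 − 1/283)
       = 65939 · 65424/65939 = 65424.

65424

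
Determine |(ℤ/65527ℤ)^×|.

47520

65527 = 7 · 11 · 23 · 37.
φ(7) = 7 − 1 = 6.
φ(11) = 11 − 1 = 10.
φ(23) = 23 − 1 = 22.
φ(37) = 37 − 1 = 36.
φ(65527) = 6 × 10 × 22 × 36 = 47520.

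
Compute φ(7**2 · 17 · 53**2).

1852032

φ(2339897) = 2339897 · (1 − 1/7) · (1 − 1/17) · (1 − 1/53)
       = 2339897 · 4992/6307 = 1852032.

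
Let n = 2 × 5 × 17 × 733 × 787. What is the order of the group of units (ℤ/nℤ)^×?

36822528

φ(98068070) = 98068070 · (1 − 1/2) · (1 − 1/5) · (1 − 1/17) · (1 − 1/733) · (1 − 1/787)
       = 98068070 · 36822528/98068070 = 36822528.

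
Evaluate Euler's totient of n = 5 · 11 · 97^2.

φ(517495) = 517495 · (1 − 1/5) · (1 − 1/11) · (1 − 1/97)
       = 517495 · 3840/5335 = 372480.

372480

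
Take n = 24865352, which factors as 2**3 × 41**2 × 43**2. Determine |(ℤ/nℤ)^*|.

11847360

φ(24865352) = 24865352 · (1 − 1/2) · (1 − 1/41) · (1 − 1/43)
       = 24865352 · 1680/3526 = 11847360.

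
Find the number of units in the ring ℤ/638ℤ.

280

Factor 638: 638 = 2 × 11 × 29.
φ(2) = 2 − 1 = 1.
φ(11) = 11 − 1 = 10.
φ(29) = 29 − 1 = 28.
Multiply: 1 · 10 · 28 = 280.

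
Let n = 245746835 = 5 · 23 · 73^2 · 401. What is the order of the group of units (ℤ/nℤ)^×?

φ(5) = 5 − 1 = 4.
φ(23) = 23 − 1 = 22.
φ(73^2) = 73^2 − 73^1 = 5329 − 73 = 5256.
φ(401) = 401 − 1 = 400.
Since φ is multiplicative, φ(245746835) = 4 · 22 · 5256 · 400 = 185011200.

185011200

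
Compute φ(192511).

166320

Prime factorization: 192511 = 11**2 · 37 · 43.
φ(11^2) = 11^1·(11−1) = 11·10 = 110.
φ(37) = 37 − 1 = 36.
φ(43) = 43 − 1 = 42.
Multiply: 110 · 36 · 42 = 166320.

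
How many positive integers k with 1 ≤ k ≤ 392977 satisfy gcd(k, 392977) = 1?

326592

Prime factorization: 392977 = 13 × 19 × 37 × 43.
φ(392977) = 392977 · (1 − 1/13) · (1 − 1/19) · (1 − 1/37) · (1 − 1/43)
       = 392977 · 326592/392977 = 326592.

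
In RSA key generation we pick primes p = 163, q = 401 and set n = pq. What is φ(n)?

64800

For distinct primes, φ(pq) = (p−1)(q−1) = 162 × 400 = 64800.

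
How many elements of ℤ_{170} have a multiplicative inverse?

64

170 = 2 · 5 · 17.
φ(2) = 2 − 1 = 1.
φ(5) = 5 − 1 = 4.
φ(17) = 17 − 1 = 16.
Multiply: 1 · 4 · 16 = 64.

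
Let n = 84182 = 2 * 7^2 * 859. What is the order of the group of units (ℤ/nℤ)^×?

36036

φ(2) = 2 − 1 = 1.
φ(7^2) = 7^1·(7−1) = 7·6 = 42.
φ(859) = 859 − 1 = 858.
Since φ is multiplicative, φ(84182) = 1 · 42 · 858 = 36036.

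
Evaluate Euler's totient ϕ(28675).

28675 = 5^2 · 31 · 37.
φ(5^2) = 5^1·(5−1) = 5·4 = 20.
φ(31) = 31 − 1 = 30.
φ(37) = 37 − 1 = 36.
Since φ is multiplicative, φ(28675) = 20 · 30 · 36 = 21600.

21600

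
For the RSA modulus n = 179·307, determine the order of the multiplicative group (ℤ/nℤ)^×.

54468

φ(pq) = (p−1)(q−1) = 178 · 306 = 54468.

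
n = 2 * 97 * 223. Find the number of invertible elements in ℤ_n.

φ(43262) = 43262 · (1 − 1/2) · (1 − 1/97) · (1 − 1/223)
       = 43262 · 21312/43262 = 21312.

21312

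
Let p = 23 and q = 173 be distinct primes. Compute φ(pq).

φ(23) = 23 − 1 = 22.
φ(173) = 173 − 1 = 172.
Multiply: 22 · 172 = 3784.

3784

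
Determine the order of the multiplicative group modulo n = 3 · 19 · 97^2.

335232

φ(536313) = 536313 · (1 − 1/3) · (1 − 1/19) · (1 − 1/97)
       = 536313 · 3456/5529 = 335232.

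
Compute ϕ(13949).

12096

Factor 13949: 13949 = 13 · 29 · 37.
φ(13949) = 13949 · (1 − 1/13) · (1 − 1/29) · (1 − 1/37)
       = 13949 · 12096/13949 = 12096.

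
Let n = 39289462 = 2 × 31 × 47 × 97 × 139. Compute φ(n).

18282240

φ(39289462) = 39289462 · (1 − 1/2) · (1 − 1/31) · (1 − 1/47) · (1 − 1/97) · (1 − 1/139)
       = 39289462 · 18282240/39289462 = 18282240.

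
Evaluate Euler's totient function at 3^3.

18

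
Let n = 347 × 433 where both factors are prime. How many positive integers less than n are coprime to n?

149472

φ(347) = 347 − 1 = 346.
φ(433) = 433 − 1 = 432.
φ(150251) = 346 × 432 = 149472.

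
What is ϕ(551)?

Factor 551: 551 = 19 × 29.
φ(551) = 551 · (1 − 1/19) · (1 − 1/29)
       = 551 · 504/551 = 504.

504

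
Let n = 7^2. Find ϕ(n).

φ(49) = 49 · (1 − 1/7)
       = 49 · 6/7 = 42.

42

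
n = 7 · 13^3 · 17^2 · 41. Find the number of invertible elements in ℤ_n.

φ(7) = 7 − 1 = 6.
φ(13^3) = 13^3 − 13^2 = 2197 − 169 = 2028.
φ(17^2) = 17^2 − 17^1 = 289 − 17 = 272.
φ(41) = 41 − 1 = 40.
Since φ is multiplicative, φ(182225771) = 6 · 2028 · 272 · 40 = 132387840.

132387840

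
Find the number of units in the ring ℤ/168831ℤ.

101088

168831 = 3**3 × 13**2 × 37.
φ(168831) = 168831 · (1 − 1/3) · (1 − 1/13) · (1 − 1/37)
       = 168831 · 864/1443 = 101088.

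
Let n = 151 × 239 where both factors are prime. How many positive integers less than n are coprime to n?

35700

φ(pq) = (p−1)(q−1) = 150 · 238 = 35700.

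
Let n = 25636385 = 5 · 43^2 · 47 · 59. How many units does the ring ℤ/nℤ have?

φ(5) = 5 − 1 = 4.
φ(43^2) = 43^2 − 43^1 = 1849 − 43 = 1806.
φ(47) = 47 − 1 = 46.
φ(59) = 59 − 1 = 58.
Multiply: 4 · 1806 · 46 · 58 = 19273632.

19273632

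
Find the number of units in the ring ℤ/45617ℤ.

45617 = 11^2 * 13 * 29.
φ(45617) = 45617 · (1 − 1/11) · (1 − 1/13) · (1 − 1/29)
       = 45617 · 3360/4147 = 36960.

36960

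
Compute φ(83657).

Prime factorization: 83657 = 7 * 17 * 19 * 37.
φ(83657) = 83657 · (1 − 1/7) · (1 − 1/17) · (1 − 1/19) · (1 − 1/37)
       = 83657 · 62208/83657 = 62208.

62208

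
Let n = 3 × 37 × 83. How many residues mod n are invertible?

φ(9213) = 9213 · (1 − 1/3) · (1 − 1/37) · (1 − 1/83)
       = 9213 · 5904/9213 = 5904.

5904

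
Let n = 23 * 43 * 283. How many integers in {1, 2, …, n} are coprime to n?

φ(279887) = 279887 · (1 − 1/23) · (1 − 1/43) · (1 − 1/283)
       = 279887 · 260568/279887 = 260568.

260568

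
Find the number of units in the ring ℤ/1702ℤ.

792

1702 = 2 × 23 × 37.
φ(1702) = 1702 · (1 − 1/2) · (1 − 1/23) · (1 − 1/37)
       = 1702 · 792/1702 = 792.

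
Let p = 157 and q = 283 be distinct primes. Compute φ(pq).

φ(n) = (p − 1)(q − 1) = (157−1)(283−1) = 156·282 = 43992.

43992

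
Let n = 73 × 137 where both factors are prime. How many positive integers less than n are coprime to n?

φ(n) = (p − 1)(q − 1) = (73−1)(137−1) = 72·136 = 9792.

9792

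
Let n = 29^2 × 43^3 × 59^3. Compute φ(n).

12731343845808

φ(13732746316673) = 13732746316673 · (1 − 1/29) · (1 − 1/43) · (1 − 1/59)
       = 13732746316673 · 68208/73573 = 12731343845808.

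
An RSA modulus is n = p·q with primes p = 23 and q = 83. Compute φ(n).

φ(23) = 23 − 1 = 22.
φ(83) = 83 − 1 = 82.
Multiply: 22 · 82 = 1804.

1804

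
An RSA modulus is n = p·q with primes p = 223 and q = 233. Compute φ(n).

φ(n) = (p − 1)(q − 1) = (223−1)(233−1) = 222·232 = 51504.

51504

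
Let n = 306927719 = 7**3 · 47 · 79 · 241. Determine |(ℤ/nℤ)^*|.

253169280

φ(7^3) = 7^2·(7−1) = 49·6 = 294.
φ(47) = 47 − 1 = 46.
φ(79) = 79 − 1 = 78.
φ(241) = 241 − 1 = 240.
φ(306927719) = 294 × 46 × 78 × 240 = 253169280.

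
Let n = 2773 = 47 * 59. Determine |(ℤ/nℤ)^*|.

2668

φ(47) = 47 − 1 = 46.
φ(59) = 59 − 1 = 58.
φ(2773) = 46 × 58 = 2668.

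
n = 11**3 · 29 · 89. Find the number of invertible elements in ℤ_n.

2981440

φ(11^3) = 11^2·(11−1) = 121·10 = 1210.
φ(29) = 29 − 1 = 28.
φ(89) = 89 − 1 = 88.
Multiply: 1210 · 28 · 88 = 2981440.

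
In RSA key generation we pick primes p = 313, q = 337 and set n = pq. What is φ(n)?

φ(105481) = 105481 · (1 − 1/313) · (1 − 1/337)
       = 105481 · 104832/105481 = 104832.

104832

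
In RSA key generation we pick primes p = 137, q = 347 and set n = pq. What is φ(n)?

47056

For distinct primes, φ(pq) = (p−1)(q−1) = 136 × 346 = 47056.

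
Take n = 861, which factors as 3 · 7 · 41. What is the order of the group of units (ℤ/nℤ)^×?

φ(861) = 861 · (1 − 1/3) · (1 − 1/7) · (1 − 1/41)
       = 861 · 480/861 = 480.

480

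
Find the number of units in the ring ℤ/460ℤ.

460 = 2**2 · 5 · 23.
φ(2^2) = 2^2 − 2^1 = 4 − 2 = 2.
φ(5) = 5 − 1 = 4.
φ(23) = 23 − 1 = 22.
Multiply: 2 · 4 · 22 = 176.

176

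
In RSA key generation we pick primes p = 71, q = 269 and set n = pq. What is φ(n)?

φ(71) = 71 − 1 = 70.
φ(269) = 269 − 1 = 268.
Multiply: 70 · 268 = 18760.

18760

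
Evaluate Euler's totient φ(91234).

36960

91234 = 2 × 11**2 × 13 × 29.
φ(2) = 2 − 1 = 1.
φ(11^2) = 11^1·(11−1) = 11·10 = 110.
φ(13) = 13 − 1 = 12.
φ(29) = 29 − 1 = 28.
φ(91234) = 1 × 110 × 12 × 28 = 36960.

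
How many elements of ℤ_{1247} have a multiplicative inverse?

1176

1247 = 29 · 43.
φ(29) = 29 − 1 = 28.
φ(43) = 43 − 1 = 42.
φ(1247) = 28 × 42 = 1176.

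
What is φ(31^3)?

28830

φ(29791) = 29791 · (1 − 1/31)
       = 29791 · 30/31 = 28830.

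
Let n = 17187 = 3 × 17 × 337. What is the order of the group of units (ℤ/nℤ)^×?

10752

φ(3) = 3 − 1 = 2.
φ(17) = 17 − 1 = 16.
φ(337) = 337 − 1 = 336.
φ(17187) = 2 × 16 × 336 = 10752.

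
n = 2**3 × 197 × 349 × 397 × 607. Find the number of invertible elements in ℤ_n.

φ(132544233496) = 132544233496 · (1 − 1/2) · (1 − 1/197) · (1 − 1/349) · (1 − 1/397) · (1 − 1/607)
       = 132544233496 · 16368283008/33136058374 = 65473132032.

65473132032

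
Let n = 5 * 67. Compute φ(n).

φ(5) = 5 − 1 = 4.
φ(67) = 67 − 1 = 66.
φ(335) = 4 × 66 = 264.

264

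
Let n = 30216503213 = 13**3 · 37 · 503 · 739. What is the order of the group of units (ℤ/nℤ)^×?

φ(13^3) = 13^3 − 13^2 = 2197 − 169 = 2028.
φ(37) = 37 − 1 = 36.
φ(503) = 503 − 1 = 502.
φ(739) = 739 − 1 = 738.
Since φ is multiplicative, φ(30216503213) = 2028 · 36 · 502 · 738 = 27047711808.

27047711808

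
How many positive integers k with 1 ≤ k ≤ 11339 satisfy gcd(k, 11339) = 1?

9856

Factor 11339: 11339 = 17 × 23 × 29.
φ(17) = 17 − 1 = 16.
φ(23) = 23 − 1 = 22.
φ(29) = 29 − 1 = 28.
Since φ is multiplicative, φ(11339) = 16 · 22 · 28 = 9856.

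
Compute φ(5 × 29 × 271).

30240

φ(5) = 5 − 1 = 4.
φ(29) = 29 − 1 = 28.
φ(271) = 271 − 1 = 270.
Since φ is multiplicative, φ(39295) = 4 · 28 · 270 = 30240.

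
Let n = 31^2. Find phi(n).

930

φ(31^2) = 31^1·(31−1) = 31·30 = 930.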